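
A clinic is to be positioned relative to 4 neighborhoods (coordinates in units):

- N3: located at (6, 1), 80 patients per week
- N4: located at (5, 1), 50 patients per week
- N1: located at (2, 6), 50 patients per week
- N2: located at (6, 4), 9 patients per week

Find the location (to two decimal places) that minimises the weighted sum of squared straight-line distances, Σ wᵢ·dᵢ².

(4.68, 2.47)

The minimiser of Σwᵢ‖p−pᵢ‖² is the weighted centroid p* = (Σwᵢpᵢ)/(Σwᵢ).
Σwᵢ = 189.
Σwᵢxᵢ = 80·6 + 50·5 + 50·2 + 9·6 = 884.
Σwᵢyᵢ = 80·1 + 50·1 + 50·6 + 9·4 = 466.
x* = 884/189 = 4.68, y* = 466/189 = 2.47.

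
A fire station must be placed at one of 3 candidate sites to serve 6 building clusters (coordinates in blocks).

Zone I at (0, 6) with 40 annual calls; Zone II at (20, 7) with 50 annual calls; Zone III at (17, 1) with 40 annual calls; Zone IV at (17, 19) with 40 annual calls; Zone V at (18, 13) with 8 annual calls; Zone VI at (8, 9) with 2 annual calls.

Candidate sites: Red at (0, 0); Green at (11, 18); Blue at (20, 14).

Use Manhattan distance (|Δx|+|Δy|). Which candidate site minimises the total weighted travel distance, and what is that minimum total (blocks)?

Blue, total 2488 blocks

Total weighted distance at each candidate:
  Red (0, 0): total = 4032
  Green (11, 18): total = 3240
  Blue (20, 14): total = 2488
Minimum is at Blue with total 2488 blocks.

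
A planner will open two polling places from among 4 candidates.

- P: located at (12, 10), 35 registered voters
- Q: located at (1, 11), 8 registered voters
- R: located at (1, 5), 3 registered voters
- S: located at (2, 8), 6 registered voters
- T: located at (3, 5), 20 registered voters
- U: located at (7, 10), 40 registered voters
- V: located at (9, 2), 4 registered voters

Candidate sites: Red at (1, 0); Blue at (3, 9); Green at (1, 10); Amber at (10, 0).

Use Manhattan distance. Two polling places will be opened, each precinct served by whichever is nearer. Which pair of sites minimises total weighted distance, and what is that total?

Evaluate every pair (each demand assigned to the nearer of the two):
  {Blue, Amber}: total = 704
  {Blue, Green}: total = 717
  {Red, Blue}: total = 729
  {Green, Amber}: total = 818
  {Red, Green}: total = 846
  {Red, Amber}: total = 1249
Best pair: {Blue, Amber} with total 704.

{Blue, Amber}, total 704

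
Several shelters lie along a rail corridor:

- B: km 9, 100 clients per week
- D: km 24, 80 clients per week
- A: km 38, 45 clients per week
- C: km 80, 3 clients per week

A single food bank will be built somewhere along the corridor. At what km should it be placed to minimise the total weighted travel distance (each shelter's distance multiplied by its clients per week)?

x = 24

For a sum of weighted absolute distances on a line, the optimum is the weighted median (not the mean). Total weight W = 228; half-weight = 114.
Sort by position and accumulate weight:
  km 9 (B, w=100) → cum 100
  km 24 (D, w=80) → cum 180  ≥ 114 → median here
  km 38 (A, w=45) → cum 225
  km 80 (C, w=3) → cum 228
Optimal location: km 24.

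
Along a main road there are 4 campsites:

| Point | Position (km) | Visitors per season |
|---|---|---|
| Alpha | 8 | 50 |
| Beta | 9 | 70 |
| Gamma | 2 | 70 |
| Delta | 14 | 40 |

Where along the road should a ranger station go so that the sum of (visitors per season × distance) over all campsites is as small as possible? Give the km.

For a sum of weighted absolute distances on a line, the optimum is the weighted median (not the mean). Total weight W = 230; half-weight = 115.
Sort by position and accumulate weight:
  km 2 (Gamma, w=70) → cum 70
  km 8 (Alpha, w=50) → cum 120  ≥ 115 → median here
  km 9 (Beta, w=70) → cum 190
  km 14 (Delta, w=40) → cum 230
Optimal location: km 8.

x = 8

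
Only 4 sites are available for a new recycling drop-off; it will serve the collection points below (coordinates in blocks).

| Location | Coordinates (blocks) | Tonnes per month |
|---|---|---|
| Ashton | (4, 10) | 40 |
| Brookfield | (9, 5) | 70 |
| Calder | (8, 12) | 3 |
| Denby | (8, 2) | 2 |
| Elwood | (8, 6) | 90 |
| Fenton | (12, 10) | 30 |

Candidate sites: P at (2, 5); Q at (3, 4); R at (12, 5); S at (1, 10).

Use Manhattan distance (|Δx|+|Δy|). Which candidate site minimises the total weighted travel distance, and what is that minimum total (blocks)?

Total weighted distance at each candidate:
  P (2, 5): total = 1907
  Q (3, 4): total = 1903
  R (12, 5): total = 1377
  S (1, 10): total = 2407
Minimum is at R with total 1377 blocks.

R, total 1377 blocks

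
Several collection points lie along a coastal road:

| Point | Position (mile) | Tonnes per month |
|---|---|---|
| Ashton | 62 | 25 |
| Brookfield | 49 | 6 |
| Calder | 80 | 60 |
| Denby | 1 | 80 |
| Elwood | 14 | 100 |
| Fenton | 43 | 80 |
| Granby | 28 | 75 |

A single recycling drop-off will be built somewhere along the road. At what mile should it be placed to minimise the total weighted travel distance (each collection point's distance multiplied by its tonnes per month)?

For a sum of weighted absolute distances on a line, the optimum is the weighted median (not the mean). Total weight W = 426; half-weight = 213.
Sort by position and accumulate weight:
  mile 1 (Denby, w=80) → cum 80
  mile 14 (Elwood, w=100) → cum 180
  mile 28 (Granby, w=75) → cum 255  ≥ 213 → median here
  mile 43 (Fenton, w=80) → cum 335
  mile 49 (Brookfield, w=6) → cum 341
  mile 62 (Ashton, w=25) → cum 366
  mile 80 (Calder, w=60) → cum 426
Optimal location: mile 28.

x = 28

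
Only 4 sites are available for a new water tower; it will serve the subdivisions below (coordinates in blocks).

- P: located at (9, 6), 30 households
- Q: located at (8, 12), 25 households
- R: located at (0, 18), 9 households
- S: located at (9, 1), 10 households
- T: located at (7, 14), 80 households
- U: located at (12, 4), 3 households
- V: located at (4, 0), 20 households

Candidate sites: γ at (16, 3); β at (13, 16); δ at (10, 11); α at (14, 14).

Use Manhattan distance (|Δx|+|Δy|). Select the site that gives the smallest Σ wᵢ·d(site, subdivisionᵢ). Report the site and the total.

δ, total 1365 blocks

Total weighted distance at each candidate:
  γ (16, 3): total = 3009
  β (13, 16): total = 2149
  δ (10, 11): total = 1365
  α (14, 14): total = 2008
Minimum is at δ with total 1365 blocks.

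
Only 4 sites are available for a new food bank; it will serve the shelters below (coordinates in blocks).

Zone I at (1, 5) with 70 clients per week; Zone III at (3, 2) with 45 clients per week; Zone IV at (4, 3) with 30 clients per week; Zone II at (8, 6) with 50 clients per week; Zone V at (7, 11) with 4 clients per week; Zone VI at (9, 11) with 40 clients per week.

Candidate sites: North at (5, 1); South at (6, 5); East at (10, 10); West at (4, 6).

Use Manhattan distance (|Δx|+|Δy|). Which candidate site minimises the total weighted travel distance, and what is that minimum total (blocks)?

Total weighted distance at each candidate:
  North (5, 1): total = 1793
  South (6, 5): total = 1278
  East (10, 10): total = 2441
  West (4, 6): total = 1227
Minimum is at West with total 1227 blocks.

West, total 1227 blocks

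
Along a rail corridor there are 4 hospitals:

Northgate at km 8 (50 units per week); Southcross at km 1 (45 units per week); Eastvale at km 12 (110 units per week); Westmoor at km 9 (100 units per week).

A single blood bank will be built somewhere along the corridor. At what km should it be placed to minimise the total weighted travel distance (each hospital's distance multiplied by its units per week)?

x = 9

For a sum of weighted absolute distances on a line, the optimum is the weighted median (not the mean). Total weight W = 305; half-weight = 152.5.
Sort by position and accumulate weight:
  km 1 (Southcross, w=45) → cum 45
  km 8 (Northgate, w=50) → cum 95
  km 9 (Westmoor, w=100) → cum 195  ≥ 152.5 → median here
  km 12 (Eastvale, w=110) → cum 305
Optimal location: km 9.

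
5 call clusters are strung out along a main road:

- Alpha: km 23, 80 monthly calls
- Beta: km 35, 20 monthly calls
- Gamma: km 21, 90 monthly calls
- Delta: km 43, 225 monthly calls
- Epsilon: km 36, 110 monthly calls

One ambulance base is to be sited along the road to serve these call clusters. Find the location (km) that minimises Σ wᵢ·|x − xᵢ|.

For a sum of weighted absolute distances on a line, the optimum is the weighted median (not the mean). Total weight W = 525; half-weight = 262.5.
Sort by position and accumulate weight:
  km 21 (Gamma, w=90) → cum 90
  km 23 (Alpha, w=80) → cum 170
  km 35 (Beta, w=20) → cum 190
  km 36 (Epsilon, w=110) → cum 300  ≥ 262.5 → median here
  km 43 (Delta, w=225) → cum 525
Optimal location: km 36.

x = 36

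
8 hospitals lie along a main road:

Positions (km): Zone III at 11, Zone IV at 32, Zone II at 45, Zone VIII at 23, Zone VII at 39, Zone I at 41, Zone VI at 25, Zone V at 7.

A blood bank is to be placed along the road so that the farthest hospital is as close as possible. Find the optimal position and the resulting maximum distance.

The 1-center on a line is the midpoint of the two extreme points: leftmost at 7, rightmost at 45.
Optimal location = (7 + 45)/2 = 26; maximum distance = (45 − 7)/2 = 19.

location 26, max distance 19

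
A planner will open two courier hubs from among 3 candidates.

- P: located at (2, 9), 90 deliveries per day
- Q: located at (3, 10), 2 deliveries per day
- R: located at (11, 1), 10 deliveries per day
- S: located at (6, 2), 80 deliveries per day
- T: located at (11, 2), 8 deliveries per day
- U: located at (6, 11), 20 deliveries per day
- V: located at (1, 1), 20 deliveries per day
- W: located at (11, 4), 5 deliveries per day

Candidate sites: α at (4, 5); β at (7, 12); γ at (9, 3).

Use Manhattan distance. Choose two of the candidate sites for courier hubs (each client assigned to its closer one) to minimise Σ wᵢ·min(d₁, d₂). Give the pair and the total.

Evaluate every pair (each demand assigned to the nearer of the two):
  {α, γ}: total = 1251
  {α, β}: total = 1362
  {β, γ}: total = 1371
Best pair: {α, γ} with total 1251.

{α, γ}, total 1251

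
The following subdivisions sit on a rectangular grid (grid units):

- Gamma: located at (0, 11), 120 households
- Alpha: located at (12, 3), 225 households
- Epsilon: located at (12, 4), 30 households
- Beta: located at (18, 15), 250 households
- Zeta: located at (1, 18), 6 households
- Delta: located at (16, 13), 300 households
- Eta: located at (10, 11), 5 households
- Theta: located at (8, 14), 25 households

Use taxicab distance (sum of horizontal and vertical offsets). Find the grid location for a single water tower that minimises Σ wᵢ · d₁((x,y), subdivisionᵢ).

(16, 13)

Manhattan distance separates: Σwᵢ(|x−xᵢ|+|y−yᵢ|) = Σwᵢ|x−xᵢ| + Σwᵢ|y−yᵢ|, so x and y are optimised independently as 1-D weighted medians.
Total weight W = 961; half = 480.5.
x-coordinate, sorted with cumulative weight:
  x=0 (Gamma, w=120) cum 120
  x=1 (Zeta, w=6) cum 126
  x=8 (Theta, w=25) cum 151
  x=10 (Eta, w=5) cum 156
  x=12 (Alpha, w=225) cum 381
  x=12 (Epsilon, w=30) cum 411
  x=16 (Delta, w=300) cum 711  ← median
  x=18 (Beta, w=250) cum 961
⇒ x* = 16
y-coordinate, sorted with cumulative weight:
  y=3 (Alpha, w=225) cum 225
  y=4 (Epsilon, w=30) cum 255
  y=11 (Gamma, w=120) cum 375
  y=11 (Eta, w=5) cum 380
  y=13 (Delta, w=300) cum 680  ← median
  y=14 (Theta, w=25) cum 705
  y=15 (Beta, w=250) cum 955
  y=18 (Zeta, w=6) cum 961
⇒ y* = 13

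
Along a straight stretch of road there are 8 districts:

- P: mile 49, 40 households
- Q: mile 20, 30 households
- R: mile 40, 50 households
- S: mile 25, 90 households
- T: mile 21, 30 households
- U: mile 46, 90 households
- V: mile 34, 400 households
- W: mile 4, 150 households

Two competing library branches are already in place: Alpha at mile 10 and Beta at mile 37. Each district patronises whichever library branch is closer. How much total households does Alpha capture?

210

The indifferent point is the midpoint (10+37)/2 = 23.5; districts left of it (closer to Alpha at 10) go to Alpha, those right go to Beta.
  W at 4 (w=150) → Alpha
  Q at 20 (w=30) → Alpha
  T at 21 (w=30) → Alpha
  S at 25 (w=90) → Beta
  V at 34 (w=400) → Beta
  R at 40 (w=50) → Beta
  U at 46 (w=90) → Beta
  P at 49 (w=40) → Beta
Alpha captures 210; Beta captures 670.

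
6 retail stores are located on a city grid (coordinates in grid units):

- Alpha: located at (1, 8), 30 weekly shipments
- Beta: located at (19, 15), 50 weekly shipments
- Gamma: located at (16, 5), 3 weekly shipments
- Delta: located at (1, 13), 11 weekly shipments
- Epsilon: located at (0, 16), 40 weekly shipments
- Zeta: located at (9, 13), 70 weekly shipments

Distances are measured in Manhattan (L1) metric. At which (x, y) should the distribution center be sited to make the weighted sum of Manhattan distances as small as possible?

(9, 13)

Manhattan distance separates: Σwᵢ(|x−xᵢ|+|y−yᵢ|) = Σwᵢ|x−xᵢ| + Σwᵢ|y−yᵢ|, so x and y are optimised independently as 1-D weighted medians.
Total weight W = 204; half = 102.
x-coordinate, sorted with cumulative weight:
  x=0 (Epsilon, w=40) cum 40
  x=1 (Alpha, w=30) cum 70
  x=1 (Delta, w=11) cum 81
  x=9 (Zeta, w=70) cum 151  ← median
  x=16 (Gamma, w=3) cum 154
  x=19 (Beta, w=50) cum 204
⇒ x* = 9
y-coordinate, sorted with cumulative weight:
  y=5 (Gamma, w=3) cum 3
  y=8 (Alpha, w=30) cum 33
  y=13 (Delta, w=11) cum 44
  y=13 (Zeta, w=70) cum 114  ← median
  y=15 (Beta, w=50) cum 164
  y=16 (Epsilon, w=40) cum 204
⇒ y* = 13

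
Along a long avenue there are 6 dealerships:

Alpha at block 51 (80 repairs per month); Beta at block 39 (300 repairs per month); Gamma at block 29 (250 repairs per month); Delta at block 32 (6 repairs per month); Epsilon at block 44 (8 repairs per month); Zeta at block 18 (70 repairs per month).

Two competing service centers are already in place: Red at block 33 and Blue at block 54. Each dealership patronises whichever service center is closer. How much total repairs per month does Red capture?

The indifferent point is the midpoint (33+54)/2 = 43.5; dealerships left of it (closer to Red at 33) go to Red, those right go to Blue.
  Zeta at 18 (w=70) → Red
  Gamma at 29 (w=250) → Red
  Delta at 32 (w=6) → Red
  Beta at 39 (w=300) → Red
  Epsilon at 44 (w=8) → Blue
  Alpha at 51 (w=80) → Blue
Red captures 626; Blue captures 88.

626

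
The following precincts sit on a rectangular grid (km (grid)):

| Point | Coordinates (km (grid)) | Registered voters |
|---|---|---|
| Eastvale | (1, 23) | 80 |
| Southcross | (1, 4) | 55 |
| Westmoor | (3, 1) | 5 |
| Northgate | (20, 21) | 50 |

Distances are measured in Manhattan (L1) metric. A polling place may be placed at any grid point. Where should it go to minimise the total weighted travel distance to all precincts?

(1, 21)

Manhattan distance separates: Σwᵢ(|x−xᵢ|+|y−yᵢ|) = Σwᵢ|x−xᵢ| + Σwᵢ|y−yᵢ|, so x and y are optimised independently as 1-D weighted medians.
Total weight W = 190; half = 95.
x-coordinate, sorted with cumulative weight:
  x=1 (Eastvale, w=80) cum 80
  x=1 (Southcross, w=55) cum 135  ← median
  x=3 (Westmoor, w=5) cum 140
  x=20 (Northgate, w=50) cum 190
⇒ x* = 1
y-coordinate, sorted with cumulative weight:
  y=1 (Westmoor, w=5) cum 5
  y=4 (Southcross, w=55) cum 60
  y=21 (Northgate, w=50) cum 110  ← median
  y=23 (Eastvale, w=80) cum 190
⇒ y* = 21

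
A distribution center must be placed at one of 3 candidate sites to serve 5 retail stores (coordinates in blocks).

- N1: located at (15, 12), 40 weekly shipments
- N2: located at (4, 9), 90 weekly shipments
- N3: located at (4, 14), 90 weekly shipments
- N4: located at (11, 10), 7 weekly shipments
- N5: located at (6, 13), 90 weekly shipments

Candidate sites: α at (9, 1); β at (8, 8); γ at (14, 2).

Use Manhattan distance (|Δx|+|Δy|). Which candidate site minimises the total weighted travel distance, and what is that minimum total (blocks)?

Total weighted distance at each candidate:
  α (9, 1): total = 4897
  β (8, 8): total = 2455
  γ (14, 2): total = 5737
Minimum is at β with total 2455 blocks.

β, total 2455 blocks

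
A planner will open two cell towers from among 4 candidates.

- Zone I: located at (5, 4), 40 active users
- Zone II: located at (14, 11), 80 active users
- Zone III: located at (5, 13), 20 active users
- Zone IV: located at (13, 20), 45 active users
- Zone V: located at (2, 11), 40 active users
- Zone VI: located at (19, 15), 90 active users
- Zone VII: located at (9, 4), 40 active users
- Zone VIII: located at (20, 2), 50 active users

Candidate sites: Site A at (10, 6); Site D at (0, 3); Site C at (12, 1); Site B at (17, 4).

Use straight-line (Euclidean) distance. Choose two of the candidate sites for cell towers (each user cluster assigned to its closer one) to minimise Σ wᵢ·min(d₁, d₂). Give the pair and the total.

Evaluate every pair (each demand assigned to the nearer of the two):
  {Site A, Site B}: total = 3197.3
  {Site A, Site C}: total = 3559.4
  {Site D, Site B}: total = 3615.3
  {Site A, Site D}: total = 3635.9
  {Site C, Site B}: total = 3855.8
  {Site D, Site C}: total = 4411.0
Best pair: {Site A, Site B} with total 3197.3.

{Site A, Site B}, total 3197.3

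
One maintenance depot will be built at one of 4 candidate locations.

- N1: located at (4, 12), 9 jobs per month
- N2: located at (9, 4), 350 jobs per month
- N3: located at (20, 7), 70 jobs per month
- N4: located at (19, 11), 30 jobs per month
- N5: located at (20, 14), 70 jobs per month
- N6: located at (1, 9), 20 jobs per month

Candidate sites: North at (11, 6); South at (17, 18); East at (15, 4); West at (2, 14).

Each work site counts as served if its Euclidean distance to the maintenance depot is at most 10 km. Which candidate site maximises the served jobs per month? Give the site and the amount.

North, covering 459

Coverage radius r = 10 km; a point is covered iff (Δx)²+(Δy)² ≤ 10² = 100.
  North (11, 6): covers {N1, N2, N3, N4} → 459
  South (17, 18): covers {N4, N5} → 100
  East (15, 4): covers {N2, N3, N4} → 450
  West (2, 14): covers {N1, N6} → 29
Maximum coverage at North: 459 jobs per month.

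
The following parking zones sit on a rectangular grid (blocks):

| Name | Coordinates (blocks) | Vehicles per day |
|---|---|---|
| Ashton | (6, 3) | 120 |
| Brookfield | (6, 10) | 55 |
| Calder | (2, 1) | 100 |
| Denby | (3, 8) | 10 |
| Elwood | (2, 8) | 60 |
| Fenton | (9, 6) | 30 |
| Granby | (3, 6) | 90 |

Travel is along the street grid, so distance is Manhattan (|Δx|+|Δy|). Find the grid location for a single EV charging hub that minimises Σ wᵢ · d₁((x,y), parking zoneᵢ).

Manhattan distance separates: Σwᵢ(|x−xᵢ|+|y−yᵢ|) = Σwᵢ|x−xᵢ| + Σwᵢ|y−yᵢ|, so x and y are optimised independently as 1-D weighted medians.
Total weight W = 465; half = 232.5.
x-coordinate, sorted with cumulative weight:
  x=2 (Calder, w=100) cum 100
  x=2 (Elwood, w=60) cum 160
  x=3 (Denby, w=10) cum 170
  x=3 (Granby, w=90) cum 260  ← median
  x=6 (Ashton, w=120) cum 380
  x=6 (Brookfield, w=55) cum 435
  x=9 (Fenton, w=30) cum 465
⇒ x* = 3
y-coordinate, sorted with cumulative weight:
  y=1 (Calder, w=100) cum 100
  y=3 (Ashton, w=120) cum 220
  y=6 (Fenton, w=30) cum 250  ← median
  y=6 (Granby, w=90) cum 340
  y=8 (Denby, w=10) cum 350
  y=8 (Elwood, w=60) cum 410
  y=10 (Brookfield, w=55) cum 465
⇒ y* = 6

(3, 6)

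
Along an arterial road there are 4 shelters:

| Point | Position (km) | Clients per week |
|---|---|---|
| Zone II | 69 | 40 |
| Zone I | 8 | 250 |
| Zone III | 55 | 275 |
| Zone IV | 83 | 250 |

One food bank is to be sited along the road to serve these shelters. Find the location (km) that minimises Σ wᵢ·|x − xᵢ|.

For a sum of weighted absolute distances on a line, the optimum is the weighted median (not the mean). Total weight W = 815; half-weight = 407.5.
Sort by position and accumulate weight:
  km 8 (Zone I, w=250) → cum 250
  km 55 (Zone III, w=275) → cum 525  ≥ 407.5 → median here
  km 69 (Zone II, w=40) → cum 565
  km 83 (Zone IV, w=250) → cum 815
Optimal location: km 55.

x = 55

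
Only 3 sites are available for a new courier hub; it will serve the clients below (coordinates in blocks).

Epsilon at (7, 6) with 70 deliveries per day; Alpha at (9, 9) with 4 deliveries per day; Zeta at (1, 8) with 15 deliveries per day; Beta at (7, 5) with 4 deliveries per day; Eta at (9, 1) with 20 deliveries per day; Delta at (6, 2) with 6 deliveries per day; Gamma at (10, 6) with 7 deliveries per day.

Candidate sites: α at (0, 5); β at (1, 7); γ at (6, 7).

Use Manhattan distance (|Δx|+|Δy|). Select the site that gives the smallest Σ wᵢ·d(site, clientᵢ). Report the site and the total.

Total weighted distance at each candidate:
  α (0, 5): total = 1091
  β (1, 7): total = 987
  γ (6, 7): total = 507
Minimum is at γ with total 507 blocks.

γ, total 507 blocks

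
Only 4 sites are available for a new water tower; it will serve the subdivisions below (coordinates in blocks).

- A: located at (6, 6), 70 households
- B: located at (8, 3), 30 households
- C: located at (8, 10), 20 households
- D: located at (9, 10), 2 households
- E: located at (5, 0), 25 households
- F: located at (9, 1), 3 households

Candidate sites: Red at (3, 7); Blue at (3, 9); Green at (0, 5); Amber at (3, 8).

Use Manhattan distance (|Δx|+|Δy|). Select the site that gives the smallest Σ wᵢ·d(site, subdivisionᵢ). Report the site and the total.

Red, total 989 blocks

Total weighted distance at each candidate:
  Red (3, 7): total = 989
  Blue (3, 9): total = 1201
  Green (0, 5): total = 1367
  Amber (3, 8): total = 1095
Minimum is at Red with total 989 blocks.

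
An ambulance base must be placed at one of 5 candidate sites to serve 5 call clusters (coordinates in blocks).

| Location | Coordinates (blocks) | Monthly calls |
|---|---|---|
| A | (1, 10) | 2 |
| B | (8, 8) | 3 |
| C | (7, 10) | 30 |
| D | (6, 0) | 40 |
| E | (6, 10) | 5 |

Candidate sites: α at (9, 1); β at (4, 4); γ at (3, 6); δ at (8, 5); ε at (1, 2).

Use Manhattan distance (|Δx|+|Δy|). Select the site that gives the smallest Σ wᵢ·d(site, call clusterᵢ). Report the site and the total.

δ, total 528 blocks

Total weighted distance at each candidate:
  α (9, 1): total = 608
  β (4, 4): total = 592
  γ (3, 6): total = 668
  δ (8, 5): total = 528
  ε (1, 2): total = 820
Minimum is at δ with total 528 blocks.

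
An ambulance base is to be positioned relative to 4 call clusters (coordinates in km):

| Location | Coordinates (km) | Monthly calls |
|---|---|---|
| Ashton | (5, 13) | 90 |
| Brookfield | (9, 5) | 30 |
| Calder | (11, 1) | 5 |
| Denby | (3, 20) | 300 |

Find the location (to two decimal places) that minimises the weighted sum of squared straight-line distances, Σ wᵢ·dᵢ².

The minimiser of Σwᵢ‖p−pᵢ‖² is the weighted centroid p* = (Σwᵢpᵢ)/(Σwᵢ).
Σwᵢ = 425.
Σwᵢxᵢ = 90·5 + 30·9 + 5·11 + 300·3 = 1675.
Σwᵢyᵢ = 90·13 + 30·5 + 5·1 + 300·20 = 7325.
x* = 1675/425 = 3.94, y* = 7325/425 = 17.24.

(3.94, 17.24)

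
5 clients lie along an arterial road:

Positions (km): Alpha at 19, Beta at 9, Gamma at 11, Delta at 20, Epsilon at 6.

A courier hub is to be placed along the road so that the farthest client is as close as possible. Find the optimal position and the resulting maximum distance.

location 13, max distance 7

The 1-center on a line is the midpoint of the two extreme points: leftmost at 6, rightmost at 20.
Optimal location = (6 + 20)/2 = 13; maximum distance = (20 − 6)/2 = 7.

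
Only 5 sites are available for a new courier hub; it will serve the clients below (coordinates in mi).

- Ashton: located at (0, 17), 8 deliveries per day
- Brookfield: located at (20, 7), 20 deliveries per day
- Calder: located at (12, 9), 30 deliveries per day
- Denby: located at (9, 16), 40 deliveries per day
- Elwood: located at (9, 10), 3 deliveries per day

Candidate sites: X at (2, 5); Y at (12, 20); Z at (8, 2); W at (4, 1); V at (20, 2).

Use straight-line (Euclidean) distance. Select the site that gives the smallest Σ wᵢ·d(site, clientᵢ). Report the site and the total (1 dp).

Y, total 965.6 mi

Total weighted distance at each candidate:
  X (2, 5): total = 1330.0
  Y (12, 20): total = 965.6
  Z (8, 2): total = 1223.5
  W (4, 1): total = 1476.5
  V (20, 2): total = 1371.9
Minimum is at Y with total 965.6 mi.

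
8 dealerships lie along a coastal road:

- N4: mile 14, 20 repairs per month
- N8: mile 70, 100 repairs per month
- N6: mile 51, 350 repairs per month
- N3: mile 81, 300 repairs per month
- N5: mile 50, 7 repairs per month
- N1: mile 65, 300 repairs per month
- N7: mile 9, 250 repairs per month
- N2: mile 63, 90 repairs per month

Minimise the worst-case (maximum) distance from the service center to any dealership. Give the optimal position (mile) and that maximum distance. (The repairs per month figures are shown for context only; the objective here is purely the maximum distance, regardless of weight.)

location 45, max distance 36

The 1-center on a line is the midpoint of the two extreme points: leftmost at 9, rightmost at 81.
Optimal location = (9 + 81)/2 = 45; maximum distance = (81 − 9)/2 = 36.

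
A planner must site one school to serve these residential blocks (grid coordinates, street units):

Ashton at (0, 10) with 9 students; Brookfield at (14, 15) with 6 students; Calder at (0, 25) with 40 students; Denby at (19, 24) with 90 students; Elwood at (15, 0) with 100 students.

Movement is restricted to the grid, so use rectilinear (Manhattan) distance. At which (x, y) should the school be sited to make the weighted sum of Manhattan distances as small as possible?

Manhattan distance separates: Σwᵢ(|x−xᵢ|+|y−yᵢ|) = Σwᵢ|x−xᵢ| + Σwᵢ|y−yᵢ|, so x and y are optimised independently as 1-D weighted medians.
Total weight W = 245; half = 122.5.
x-coordinate, sorted with cumulative weight:
  x=0 (Ashton, w=9) cum 9
  x=0 (Calder, w=40) cum 49
  x=14 (Brookfield, w=6) cum 55
  x=15 (Elwood, w=100) cum 155  ← median
  x=19 (Denby, w=90) cum 245
⇒ x* = 15
y-coordinate, sorted with cumulative weight:
  y=0 (Elwood, w=100) cum 100
  y=10 (Ashton, w=9) cum 109
  y=15 (Brookfield, w=6) cum 115
  y=24 (Denby, w=90) cum 205  ← median
  y=25 (Calder, w=40) cum 245
⇒ y* = 24

(15, 24)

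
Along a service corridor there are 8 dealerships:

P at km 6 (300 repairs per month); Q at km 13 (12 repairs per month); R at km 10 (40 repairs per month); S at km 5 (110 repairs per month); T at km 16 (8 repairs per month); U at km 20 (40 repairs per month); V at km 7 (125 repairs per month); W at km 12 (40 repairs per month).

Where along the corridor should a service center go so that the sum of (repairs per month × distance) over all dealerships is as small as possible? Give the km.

x = 6

For a sum of weighted absolute distances on a line, the optimum is the weighted median (not the mean). Total weight W = 675; half-weight = 337.5.
Sort by position and accumulate weight:
  km 5 (S, w=110) → cum 110
  km 6 (P, w=300) → cum 410  ≥ 337.5 → median here
  km 7 (V, w=125) → cum 535
  km 10 (R, w=40) → cum 575
  km 12 (W, w=40) → cum 615
  km 13 (Q, w=12) → cum 627
  km 16 (T, w=8) → cum 635
  km 20 (U, w=40) → cum 675
Optimal location: km 6.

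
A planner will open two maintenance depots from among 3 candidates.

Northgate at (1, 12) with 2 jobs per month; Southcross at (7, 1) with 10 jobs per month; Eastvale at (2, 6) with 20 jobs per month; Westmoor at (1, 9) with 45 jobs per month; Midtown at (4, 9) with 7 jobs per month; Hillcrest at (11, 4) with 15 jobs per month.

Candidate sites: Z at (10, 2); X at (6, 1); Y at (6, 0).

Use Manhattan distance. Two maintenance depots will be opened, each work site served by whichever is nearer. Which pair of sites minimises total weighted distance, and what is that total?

Evaluate every pair (each demand assigned to the nearer of the two):
  {Z, X}: total = 922
  {X, Y}: total = 997
  {Z, Y}: total = 1006
Best pair: {Z, X} with total 922.

{Z, X}, total 922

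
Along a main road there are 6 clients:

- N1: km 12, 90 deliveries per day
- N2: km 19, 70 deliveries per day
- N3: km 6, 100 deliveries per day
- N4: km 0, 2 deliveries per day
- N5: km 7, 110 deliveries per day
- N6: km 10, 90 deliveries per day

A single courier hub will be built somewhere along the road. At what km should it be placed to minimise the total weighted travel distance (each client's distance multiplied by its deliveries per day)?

x = 10

For a sum of weighted absolute distances on a line, the optimum is the weighted median (not the mean). Total weight W = 462; half-weight = 231.
Sort by position and accumulate weight:
  km 0 (N4, w=2) → cum 2
  km 6 (N3, w=100) → cum 102
  km 7 (N5, w=110) → cum 212
  km 10 (N6, w=90) → cum 302  ≥ 231 → median here
  km 12 (N1, w=90) → cum 392
  km 19 (N2, w=70) → cum 462
Optimal location: km 10.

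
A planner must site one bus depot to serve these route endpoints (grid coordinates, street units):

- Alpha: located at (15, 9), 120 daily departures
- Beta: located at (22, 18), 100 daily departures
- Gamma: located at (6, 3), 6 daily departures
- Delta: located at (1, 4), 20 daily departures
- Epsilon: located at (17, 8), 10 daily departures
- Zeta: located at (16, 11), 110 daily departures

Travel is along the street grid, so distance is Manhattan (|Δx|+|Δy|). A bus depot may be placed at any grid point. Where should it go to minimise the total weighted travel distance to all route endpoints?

(16, 11)

Manhattan distance separates: Σwᵢ(|x−xᵢ|+|y−yᵢ|) = Σwᵢ|x−xᵢ| + Σwᵢ|y−yᵢ|, so x and y are optimised independently as 1-D weighted medians.
Total weight W = 366; half = 183.
x-coordinate, sorted with cumulative weight:
  x=1 (Delta, w=20) cum 20
  x=6 (Gamma, w=6) cum 26
  x=15 (Alpha, w=120) cum 146
  x=16 (Zeta, w=110) cum 256  ← median
  x=17 (Epsilon, w=10) cum 266
  x=22 (Beta, w=100) cum 366
⇒ x* = 16
y-coordinate, sorted with cumulative weight:
  y=3 (Gamma, w=6) cum 6
  y=4 (Delta, w=20) cum 26
  y=8 (Epsilon, w=10) cum 36
  y=9 (Alpha, w=120) cum 156
  y=11 (Zeta, w=110) cum 266  ← median
  y=18 (Beta, w=100) cum 366
⇒ y* = 11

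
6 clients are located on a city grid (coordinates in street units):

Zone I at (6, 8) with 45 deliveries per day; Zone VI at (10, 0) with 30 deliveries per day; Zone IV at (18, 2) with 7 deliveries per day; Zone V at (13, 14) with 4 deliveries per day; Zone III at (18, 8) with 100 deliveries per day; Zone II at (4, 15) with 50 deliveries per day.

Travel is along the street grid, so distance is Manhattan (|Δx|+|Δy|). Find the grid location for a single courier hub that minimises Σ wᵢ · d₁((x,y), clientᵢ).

Manhattan distance separates: Σwᵢ(|x−xᵢ|+|y−yᵢ|) = Σwᵢ|x−xᵢ| + Σwᵢ|y−yᵢ|, so x and y are optimised independently as 1-D weighted medians.
Total weight W = 236; half = 118.
x-coordinate, sorted with cumulative weight:
  x=4 (Zone II, w=50) cum 50
  x=6 (Zone I, w=45) cum 95
  x=10 (Zone VI, w=30) cum 125  ← median
  x=13 (Zone V, w=4) cum 129
  x=18 (Zone IV, w=7) cum 136
  x=18 (Zone III, w=100) cum 236
⇒ x* = 10
y-coordinate, sorted with cumulative weight:
  y=0 (Zone VI, w=30) cum 30
  y=2 (Zone IV, w=7) cum 37
  y=8 (Zone I, w=45) cum 82
  y=8 (Zone III, w=100) cum 182  ← median
  y=14 (Zone V, w=4) cum 186
  y=15 (Zone II, w=50) cum 236
⇒ y* = 8

(10, 8)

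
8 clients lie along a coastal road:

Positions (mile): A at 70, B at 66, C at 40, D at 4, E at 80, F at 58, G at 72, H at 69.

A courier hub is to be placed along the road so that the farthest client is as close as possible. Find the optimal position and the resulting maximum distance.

The 1-center on a line is the midpoint of the two extreme points: leftmost at 4, rightmost at 80.
Optimal location = (4 + 80)/2 = 42; maximum distance = (80 − 4)/2 = 38.

location 42, max distance 38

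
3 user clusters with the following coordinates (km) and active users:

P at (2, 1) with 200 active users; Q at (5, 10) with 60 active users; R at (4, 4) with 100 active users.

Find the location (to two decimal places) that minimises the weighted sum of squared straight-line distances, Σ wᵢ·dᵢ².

(3.06, 3.33)

The minimiser of Σwᵢ‖p−pᵢ‖² is the weighted centroid p* = (Σwᵢpᵢ)/(Σwᵢ).
Σwᵢ = 360.
Σwᵢxᵢ = 200·2 + 60·5 + 100·4 = 1100.
Σwᵢyᵢ = 200·1 + 60·10 + 100·4 = 1200.
x* = 1100/360 = 3.06, y* = 1200/360 = 3.33.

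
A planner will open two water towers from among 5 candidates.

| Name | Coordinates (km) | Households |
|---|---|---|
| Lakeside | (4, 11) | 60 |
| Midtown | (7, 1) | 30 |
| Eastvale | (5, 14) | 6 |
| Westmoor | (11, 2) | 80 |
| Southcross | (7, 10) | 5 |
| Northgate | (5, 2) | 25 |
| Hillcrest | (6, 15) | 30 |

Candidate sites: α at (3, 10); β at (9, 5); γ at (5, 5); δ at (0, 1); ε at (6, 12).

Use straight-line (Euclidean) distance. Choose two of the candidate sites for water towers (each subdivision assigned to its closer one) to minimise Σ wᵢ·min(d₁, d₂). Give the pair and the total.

Evaluate every pair (each demand assigned to the nearer of the two):
  {β, ε}: total = 796.4
  {α, β}: total = 854.2
  {γ, ε}: total = 994.6
  {α, γ}: total = 1052.4
  {β, γ}: total = 1245.0
  {β, δ}: total = 1415.5
  {δ, ε}: total = 1469.9
  {γ, δ}: total = 1493.2
  {α, δ}: total = 1527.7
  {α, ε}: total = 1595.5
Best pair: {β, ε} with total 796.4.

{β, ε}, total 796.4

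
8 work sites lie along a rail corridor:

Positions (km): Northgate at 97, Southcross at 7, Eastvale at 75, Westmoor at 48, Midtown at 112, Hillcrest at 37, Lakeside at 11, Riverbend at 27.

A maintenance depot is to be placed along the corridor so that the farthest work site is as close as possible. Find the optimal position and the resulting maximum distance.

The 1-center on a line is the midpoint of the two extreme points: leftmost at 7, rightmost at 112.
Optimal location = (7 + 112)/2 = 59.5; maximum distance = (112 − 7)/2 = 52.5.

location 59.5, max distance 52.5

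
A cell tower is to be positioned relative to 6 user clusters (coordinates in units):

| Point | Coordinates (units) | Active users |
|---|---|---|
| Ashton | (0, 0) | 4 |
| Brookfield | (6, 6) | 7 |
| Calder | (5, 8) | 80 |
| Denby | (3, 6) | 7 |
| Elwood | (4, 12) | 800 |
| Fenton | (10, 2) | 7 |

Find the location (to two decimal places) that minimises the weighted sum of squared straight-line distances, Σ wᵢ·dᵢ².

(4.12, 11.42)

The minimiser of Σwᵢ‖p−pᵢ‖² is the weighted centroid p* = (Σwᵢpᵢ)/(Σwᵢ).
Σwᵢ = 905.
Σwᵢxᵢ = 4·0 + 7·6 + 80·5 + 7·3 + 800·4 + 7·10 = 3733.
Σwᵢyᵢ = 4·0 + 7·6 + 80·8 + 7·6 + 800·12 + 7·2 = 10338.
x* = 3733/905 = 4.12, y* = 10338/905 = 11.42.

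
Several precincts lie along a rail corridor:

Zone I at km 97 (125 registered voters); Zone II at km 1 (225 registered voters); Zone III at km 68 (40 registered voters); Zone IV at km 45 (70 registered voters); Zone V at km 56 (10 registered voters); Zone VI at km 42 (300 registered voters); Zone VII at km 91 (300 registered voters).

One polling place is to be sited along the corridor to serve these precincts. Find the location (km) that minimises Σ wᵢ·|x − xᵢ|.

For a sum of weighted absolute distances on a line, the optimum is the weighted median (not the mean). Total weight W = 1070; half-weight = 535.
Sort by position and accumulate weight:
  km 1 (Zone II, w=225) → cum 225
  km 42 (Zone VI, w=300) → cum 525
  km 45 (Zone IV, w=70) → cum 595  ≥ 535 → median here
  km 56 (Zone V, w=10) → cum 605
  km 68 (Zone III, w=40) → cum 645
  km 91 (Zone VII, w=300) → cum 945
  km 97 (Zone I, w=125) → cum 1070
Optimal location: km 45.

x = 45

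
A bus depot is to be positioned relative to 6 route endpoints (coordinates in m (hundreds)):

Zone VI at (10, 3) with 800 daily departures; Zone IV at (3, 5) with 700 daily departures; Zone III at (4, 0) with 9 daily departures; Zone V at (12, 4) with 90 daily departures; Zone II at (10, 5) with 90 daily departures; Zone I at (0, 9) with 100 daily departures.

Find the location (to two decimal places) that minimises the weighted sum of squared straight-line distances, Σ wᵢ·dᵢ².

(6.77, 4.25)

The minimiser of Σwᵢ‖p−pᵢ‖² is the weighted centroid p* = (Σwᵢpᵢ)/(Σwᵢ).
Σwᵢ = 1789.
Σwᵢxᵢ = 800·10 + 700·3 + 9·4 + 90·12 + 90·10 + 100·0 = 12116.
Σwᵢyᵢ = 800·3 + 700·5 + 9·0 + 90·4 + 90·5 + 100·9 = 7610.
x* = 12116/1789 = 6.77, y* = 7610/1789 = 4.25.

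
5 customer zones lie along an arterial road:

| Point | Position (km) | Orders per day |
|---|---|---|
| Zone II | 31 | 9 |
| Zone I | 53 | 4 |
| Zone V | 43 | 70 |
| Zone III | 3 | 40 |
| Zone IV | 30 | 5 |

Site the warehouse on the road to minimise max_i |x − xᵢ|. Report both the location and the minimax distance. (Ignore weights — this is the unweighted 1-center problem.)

The 1-center on a line is the midpoint of the two extreme points: leftmost at 3, rightmost at 53.
Optimal location = (3 + 53)/2 = 28; maximum distance = (53 − 3)/2 = 25.

location 28, max distance 25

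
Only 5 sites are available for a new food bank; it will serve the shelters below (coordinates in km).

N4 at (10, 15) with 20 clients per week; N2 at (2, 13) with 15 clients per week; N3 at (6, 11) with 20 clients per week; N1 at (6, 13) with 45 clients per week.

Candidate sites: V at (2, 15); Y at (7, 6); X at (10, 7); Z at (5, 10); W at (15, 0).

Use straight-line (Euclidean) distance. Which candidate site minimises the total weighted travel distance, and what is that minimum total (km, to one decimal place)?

Z, total 375.6 km

Total weighted distance at each candidate:
  V (2, 15): total = 504.4
  Y (7, 6): total = 738.9
  X (10, 7): total = 747.6
  Z (5, 10): total = 375.6
  W (15, 0): total = 1587.8
Minimum is at Z with total 375.6 km.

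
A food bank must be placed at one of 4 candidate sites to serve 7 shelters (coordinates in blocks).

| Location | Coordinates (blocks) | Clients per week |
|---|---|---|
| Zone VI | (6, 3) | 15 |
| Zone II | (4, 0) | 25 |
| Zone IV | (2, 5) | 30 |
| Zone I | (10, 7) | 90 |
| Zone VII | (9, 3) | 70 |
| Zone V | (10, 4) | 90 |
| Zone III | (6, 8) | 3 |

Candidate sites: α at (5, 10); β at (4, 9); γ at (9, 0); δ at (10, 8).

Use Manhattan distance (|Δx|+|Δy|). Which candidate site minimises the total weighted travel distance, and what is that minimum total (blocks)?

δ, total 1697 blocks

Total weighted distance at each candidate:
  α (5, 10): total = 3124
  β (4, 9): total = 3014
  γ (9, 0): total = 1988
  δ (10, 8): total = 1697
Minimum is at δ with total 1697 blocks.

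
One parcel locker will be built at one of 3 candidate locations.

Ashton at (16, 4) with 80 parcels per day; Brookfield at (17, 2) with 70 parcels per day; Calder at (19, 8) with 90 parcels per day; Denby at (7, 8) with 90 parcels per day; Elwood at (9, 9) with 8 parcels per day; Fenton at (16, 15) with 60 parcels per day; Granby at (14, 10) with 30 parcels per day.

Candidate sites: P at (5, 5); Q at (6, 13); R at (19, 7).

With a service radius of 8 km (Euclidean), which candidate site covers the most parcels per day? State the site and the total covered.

Coverage radius r = 8 km; a point is covered iff (Δx)²+(Δy)² ≤ 8² = 64.
  P (5, 5): covers {Denby, Elwood} → 98
  Q (6, 13): covers {Denby, Elwood} → 98
  R (19, 7): covers {Ashton, Brookfield, Calder, Granby} → 270
Maximum coverage at R: 270 parcels per day.

R, covering 270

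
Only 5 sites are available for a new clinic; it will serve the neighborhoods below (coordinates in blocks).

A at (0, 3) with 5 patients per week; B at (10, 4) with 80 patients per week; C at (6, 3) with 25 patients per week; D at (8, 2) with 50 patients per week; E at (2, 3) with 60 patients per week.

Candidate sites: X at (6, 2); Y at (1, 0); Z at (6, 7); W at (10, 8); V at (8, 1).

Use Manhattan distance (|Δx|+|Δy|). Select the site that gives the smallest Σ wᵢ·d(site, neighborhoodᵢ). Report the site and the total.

X, total 940 blocks

Total weighted distance at each candidate:
  X (6, 2): total = 940
  Y (1, 0): total = 1950
  Z (6, 7): total = 1540
  W (10, 8): total = 1800
  V (8, 1): total = 1080
Minimum is at X with total 940 blocks.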